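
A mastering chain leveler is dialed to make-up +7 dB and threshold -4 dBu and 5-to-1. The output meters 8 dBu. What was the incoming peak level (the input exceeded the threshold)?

21 dBu

Stripping the +7 dB make-up gives 1 dBu at the gain stage.
The compressed level sits 1 − (-4) = 5 dB over threshold.
Before 5:1 compression the overshoot was 5 × 5 = 25 dB, so input = -4 + 25 = 21 dBu.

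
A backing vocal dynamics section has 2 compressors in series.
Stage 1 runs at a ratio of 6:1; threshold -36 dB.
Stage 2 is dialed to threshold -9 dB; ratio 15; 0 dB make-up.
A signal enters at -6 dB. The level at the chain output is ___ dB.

-31 dB

Stage 1: -6 dB is 30 dB over -36 dB; at 6:1 that becomes 5 dB over, giving -31 dB.
Stage 2: below threshold (-31 ≤ -9); passes unchanged; output -31 dB.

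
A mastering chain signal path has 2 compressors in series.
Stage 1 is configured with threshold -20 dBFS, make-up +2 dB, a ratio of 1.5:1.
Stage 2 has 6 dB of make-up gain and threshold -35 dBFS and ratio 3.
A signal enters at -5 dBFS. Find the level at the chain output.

Stage 1: 15 dB above -20 dBFS, reduced 1.5:1 to 10 dB above → -10 dBFS; +2 dB make-up → -8 dBFS.
Stage 2: overshoot 27 dB → 27/3 = 9 dB → -26 dBFS; +6 dB make-up → -20 dBFS.

-20 dBFS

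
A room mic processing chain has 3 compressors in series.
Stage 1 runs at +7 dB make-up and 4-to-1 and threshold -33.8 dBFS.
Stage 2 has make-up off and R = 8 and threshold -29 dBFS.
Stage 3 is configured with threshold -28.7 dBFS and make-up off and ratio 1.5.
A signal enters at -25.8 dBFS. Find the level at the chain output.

Stage 1: overshoot 8 dB → 8/4 = 2 dB → -31.8 dBFS; +7 dB make-up → -24.8 dBFS.
Stage 2: overshoot 4.2 dB → 4.2/8 = 0.525 dB → -28.475 dBFS.
Stage 3: 0.225 dB above -28.7 dBFS, reduced 1.5:1 to 0.15 dB above → -28.55 dBFS.

-28.55 dBFS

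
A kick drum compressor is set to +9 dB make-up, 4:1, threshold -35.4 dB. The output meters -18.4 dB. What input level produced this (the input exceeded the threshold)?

-3.4 dB

Before make-up, the level was -18.4 − 9 = -27.4 dB.
Post-compression overshoot = -27.4 − (-35.4) = 8 dB.
Before 4:1 compression the overshoot was 8 × 4 = 32 dB, so input = -35.4 + 32 = -3.4 dB.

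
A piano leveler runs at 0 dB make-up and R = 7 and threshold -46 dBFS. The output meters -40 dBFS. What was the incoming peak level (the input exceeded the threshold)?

-4 dBFS

The compressed level sits -40 − (-46) = 6 dB over threshold.
Before 7:1 compression the overshoot was 6 × 7 = 42 dB, so input = -46 + 42 = -4 dBFS.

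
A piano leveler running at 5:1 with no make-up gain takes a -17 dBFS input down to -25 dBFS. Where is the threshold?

-27 dBFS

Input is 10 dB above T (since output overshoot × R = input overshoot: (-25 − T)·5 = -17 − T gives T = -27 dBFS).
Check: -27 + (-17 − (-27))/5 = -27 + 2 = -25 dBFS. ✓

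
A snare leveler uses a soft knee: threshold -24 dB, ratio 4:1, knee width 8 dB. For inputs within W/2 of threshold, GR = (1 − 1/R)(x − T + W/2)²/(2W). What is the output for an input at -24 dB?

x − T + W/2 = -24 − (-24) + 4 = 4.
GR = (1 − 1/4) × 4² / 16 = 0.75 × 16 / 16 = 0.75 dB.
Output = -24 − 0.75 = -24.75 dB.

-24.75 dB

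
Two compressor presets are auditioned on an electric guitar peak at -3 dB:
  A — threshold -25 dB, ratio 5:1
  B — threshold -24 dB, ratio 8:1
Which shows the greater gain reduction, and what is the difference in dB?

A: 22 dB over, compressed to 4.4 dB over, so 17.6 dB of GR.
B: 21 dB over, compressed to 2.625 dB over, so 18.375 dB of GR.
B reduces 0.775 dB more.

B, by 0.775 dB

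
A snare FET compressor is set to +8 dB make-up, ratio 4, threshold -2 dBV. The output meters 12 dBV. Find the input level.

22 dBV

Before make-up, the level was 12 − 8 = 4 dBV.
That's 6 dB above the -2 dBV threshold.
Undo the ratio: input overshoot = 6 × 4 = 24 dB, giving input = 22 dBV.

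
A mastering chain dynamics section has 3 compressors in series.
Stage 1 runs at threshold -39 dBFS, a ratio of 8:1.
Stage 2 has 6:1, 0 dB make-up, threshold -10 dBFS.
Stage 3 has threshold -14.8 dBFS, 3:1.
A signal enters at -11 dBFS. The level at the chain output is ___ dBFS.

-35.5 dBFS

Stage 1: -11 dBFS is 28 dB over -39 dBFS; at 8:1 that becomes 3.5 dB over, giving -35.5 dBFS.
Stage 2: -35.5 dBFS ≤ -10 dBFS, so stage 2 doesn't engage; output -35.5 dBFS.
Stage 3: -35.5 dBFS is at or below the -14.8 dBFS threshold — no compression; output -35.5 dBFS.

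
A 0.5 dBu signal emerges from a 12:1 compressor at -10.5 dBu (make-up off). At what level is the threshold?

Let T be the threshold. Output overshoot = (input overshoot)/R, so -10.5 − T = (0.5 − T)/12.
12·(-10.5 − T) = 0.5 − T → 11·T = -126 − 0.5 = -126.5.
T = -126.5/11 = -11.5 dBu.

-11.5 dBu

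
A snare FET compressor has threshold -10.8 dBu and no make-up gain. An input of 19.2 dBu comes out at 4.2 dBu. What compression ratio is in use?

2:1

Input overshoot = 19.2 − (-10.8) = 30 dB; output overshoot = 4.2 − (-10.8) = 15 dB.
Ratio = 30 / 15 = 2.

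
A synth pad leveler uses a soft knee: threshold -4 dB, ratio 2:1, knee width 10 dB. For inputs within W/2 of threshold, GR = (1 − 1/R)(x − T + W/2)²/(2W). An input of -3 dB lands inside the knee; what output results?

x − T + W/2 = -3 − (-4) + 5 = 6.
GR = (1 − 1/2) × 6² / 20 = 0.5 × 36 / 20 = 0.9 dB.
Output = -3 − 0.9 = -3.9 dB.

-3.9 dB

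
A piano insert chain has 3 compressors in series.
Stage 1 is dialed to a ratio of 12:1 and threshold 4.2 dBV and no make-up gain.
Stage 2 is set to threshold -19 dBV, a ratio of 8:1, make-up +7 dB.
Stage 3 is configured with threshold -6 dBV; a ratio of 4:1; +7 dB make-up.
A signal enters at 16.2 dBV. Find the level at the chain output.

-1.975 dBV

Stage 1: overshoot 12 dB → 12/12 = 1 dB → 5.2 dBV.
Stage 2: overshoot 24.2 dB → 24.2/8 = 3.025 dB → -15.975 dBV; +7 dB make-up → -8.975 dBV.
Stage 3: below threshold (-8.975 ≤ -6); passes unchanged; make-up brings it to -1.975 dBV.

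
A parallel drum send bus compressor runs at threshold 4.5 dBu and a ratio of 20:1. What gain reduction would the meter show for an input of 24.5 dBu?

24.5 dBu exceeds the threshold by 20 dB.
After 20:1 compression the overshoot becomes 20/20 = 1 dB.
GR = overshoot in − overshoot out = 20 − 1 = 19 dB.

19 dB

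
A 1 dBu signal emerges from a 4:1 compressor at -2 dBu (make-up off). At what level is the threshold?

Gain reduction = 1 − (-2) = 3 dB; output overshoot = GR / (R − 1) = 3 / 3 = 1 dB.
Threshold = output − output overshoot = -2 − 1 = -3 dBu.

-3 dBu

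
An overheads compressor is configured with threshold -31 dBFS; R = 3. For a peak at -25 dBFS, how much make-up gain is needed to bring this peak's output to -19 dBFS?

10 dB

Without make-up, output = threshold + overshoot/3 = -31 + 2 = -29 dBFS.
Gap to target: 10 dB.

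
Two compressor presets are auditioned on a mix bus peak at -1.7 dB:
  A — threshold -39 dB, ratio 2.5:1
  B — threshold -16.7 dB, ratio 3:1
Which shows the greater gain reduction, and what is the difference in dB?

A: GR = 37.3 − 37.3/2.5 = 22.38 dB.
B: GR = 15 − 15/3 = 10 dB.
A reduces 12.38 dB more.

A, by 12.38 dB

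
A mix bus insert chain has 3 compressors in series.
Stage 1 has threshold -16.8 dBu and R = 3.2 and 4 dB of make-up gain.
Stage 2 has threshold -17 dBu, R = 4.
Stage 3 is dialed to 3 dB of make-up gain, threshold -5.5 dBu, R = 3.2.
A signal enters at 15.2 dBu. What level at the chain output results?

Stage 1: 32 dB above -16.8 dBu, reduced 3.2:1 to 10 dB above → -6.8 dBu; +4 dB make-up → -2.8 dBu.
Stage 2: 14.2 dB above -17 dBu, reduced 4:1 to 3.55 dB above → -13.45 dBu.
Stage 3: -13.45 dBu is at or below the -5.5 dBu threshold — no compression; make-up brings it to -10.45 dBu.

-10.45 dBu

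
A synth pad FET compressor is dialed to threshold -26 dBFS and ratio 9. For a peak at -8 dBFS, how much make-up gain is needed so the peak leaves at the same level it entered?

16 dB

Overshoot 18 dB → 18/9 = 2 dB after compression, so the compressed level is -26 + 2 = -24 dBFS.
Make-up = target − compressed = -8 − (-24) = 16 dB.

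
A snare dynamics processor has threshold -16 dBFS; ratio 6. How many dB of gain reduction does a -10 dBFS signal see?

5 dB

The signal is 6 dB above threshold.
At 6:1, output sits 6/6 = 1 dB above threshold.
So the signal is attenuated by 6 − 1 = 5 dB.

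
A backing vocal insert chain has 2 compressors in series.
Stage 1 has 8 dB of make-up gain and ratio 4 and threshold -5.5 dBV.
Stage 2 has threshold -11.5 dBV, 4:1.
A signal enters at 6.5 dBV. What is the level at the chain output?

Stage 1: overshoot 12 dB → 12/4 = 3 dB → -2.5 dBV; +8 dB make-up → 5.5 dBV.
Stage 2: 5.5 dBV is 17 dB over -11.5 dBV; at 4:1 that becomes 4.25 dB over, giving -7.25 dBV.

-7.25 dBV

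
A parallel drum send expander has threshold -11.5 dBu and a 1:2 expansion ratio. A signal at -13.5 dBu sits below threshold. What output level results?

-15.5 dBu

The input is 2 dB below the -11.5 dBu threshold.
A 1:2 expander multiplies undershoot by 2: 2 × 2 = 4 dB below threshold.
Output = -11.5 − 4 = -15.5 dBu.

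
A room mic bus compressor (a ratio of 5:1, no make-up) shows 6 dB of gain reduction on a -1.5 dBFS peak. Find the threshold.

Let T be the threshold. Output overshoot = (input overshoot)/R, so -7.5 − T = (-1.5 − T)/5.
5·(-7.5 − T) = -1.5 − T → 4·T = -37.5 − (-1.5) = -36.
T = -36/4 = -9 dBFS.

-9 dBFS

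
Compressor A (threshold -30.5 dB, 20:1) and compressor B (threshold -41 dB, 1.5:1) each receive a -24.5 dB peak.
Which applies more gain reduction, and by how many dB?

A, by 0.2 dB

A: overshoot 6 dB → output overshoot 0.3 dB → GR 5.7 dB.
B: overshoot 16.5 dB → output overshoot 11 dB → GR 5.5 dB.
A reduces 0.2 dB more.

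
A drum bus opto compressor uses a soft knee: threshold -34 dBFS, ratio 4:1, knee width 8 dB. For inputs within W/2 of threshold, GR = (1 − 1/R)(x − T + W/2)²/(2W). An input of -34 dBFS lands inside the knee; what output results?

-34.75 dBFS

x − T + W/2 = -34 − (-34) + 4 = 4.
GR = (1 − 1/4) × 4² / 16 = 0.75 × 16 / 16 = 0.75 dB.
Output = -34 − 0.75 = -34.75 dBFS.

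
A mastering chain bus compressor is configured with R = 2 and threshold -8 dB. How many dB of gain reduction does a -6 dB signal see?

1 dB

The signal is 2 dB above threshold.
After 2:1 compression the overshoot becomes 2/2 = 1 dB.
GR = overshoot in − overshoot out = 2 − 1 = 1 dB.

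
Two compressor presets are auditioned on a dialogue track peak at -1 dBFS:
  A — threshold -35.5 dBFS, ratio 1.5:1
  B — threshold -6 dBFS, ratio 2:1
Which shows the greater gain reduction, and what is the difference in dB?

A, by 9 dB

A: 34.5 dB over, compressed to 23 dB over, so 11.5 dB of GR.
B: 5 dB over, compressed to 2.5 dB over, so 2.5 dB of GR.
Difference: 9 dB in favour of A.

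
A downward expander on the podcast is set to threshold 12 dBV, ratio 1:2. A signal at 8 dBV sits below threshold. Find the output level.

4 dBV

The input is 4 dB below the 12 dBV threshold.
A 1:2 expander multiplies undershoot by 2: 4 × 2 = 8 dB below threshold.
Output = 12 − 8 = 4 dBV.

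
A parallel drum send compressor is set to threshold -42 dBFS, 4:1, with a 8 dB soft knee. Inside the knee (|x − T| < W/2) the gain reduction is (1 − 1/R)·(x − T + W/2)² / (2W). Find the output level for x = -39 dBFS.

x − T + W/2 = -39 − (-42) + 4 = 7.
GR = (1 − 1/4) × 7² / 16 = 0.75 × 49 / 16 = 2.296875 dB.
Output = -39 − 2.296875 = -41.296875 dBFS.

-41.296875 dBFS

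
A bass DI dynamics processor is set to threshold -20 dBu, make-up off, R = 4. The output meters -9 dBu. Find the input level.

The compressed level sits -9 − (-20) = 11 dB over threshold.
Input overshoot = R × output overshoot = 44 dB → input = -20 + 44 = 24 dBu.

24 dBu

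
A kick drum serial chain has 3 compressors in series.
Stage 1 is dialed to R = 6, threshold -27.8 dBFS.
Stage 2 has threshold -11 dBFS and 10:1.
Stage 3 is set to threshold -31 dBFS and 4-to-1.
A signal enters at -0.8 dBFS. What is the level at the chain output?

Stage 1: 27 dB above -27.8 dBFS, reduced 6:1 to 4.5 dB above → -23.3 dBFS.
Stage 2: -23.3 dBFS is at or below the -11 dBFS threshold — no compression; output -23.3 dBFS.
Stage 3: overshoot 7.7 dB → 7.7/4 = 1.925 dB → -29.075 dBFS.

-29.075 dBFS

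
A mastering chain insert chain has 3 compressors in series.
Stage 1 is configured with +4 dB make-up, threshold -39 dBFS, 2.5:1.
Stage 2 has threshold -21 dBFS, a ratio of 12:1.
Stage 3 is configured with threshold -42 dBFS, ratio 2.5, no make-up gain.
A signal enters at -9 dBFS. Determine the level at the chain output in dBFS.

Stage 1: overshoot 30 dB → 30/2.5 = 12 dB → -27 dBFS; +4 dB make-up → -23 dBFS.
Stage 2: below threshold (-23 ≤ -21); passes unchanged; output -23 dBFS.
Stage 3: 19 dB above -42 dBFS, reduced 2.5:1 to 7.6 dB above → -34.4 dBFS.

-34.4 dBFS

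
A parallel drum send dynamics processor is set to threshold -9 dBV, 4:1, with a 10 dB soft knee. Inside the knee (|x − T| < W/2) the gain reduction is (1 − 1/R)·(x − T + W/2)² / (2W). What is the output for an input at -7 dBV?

-8.8375 dBV

x − T + W/2 = -7 − (-9) + 5 = 7.
GR = (1 − 1/4) × 7² / 20 = 0.75 × 49 / 20 = 1.8375 dB.
Output = -7 − 1.8375 = -8.8375 dBV.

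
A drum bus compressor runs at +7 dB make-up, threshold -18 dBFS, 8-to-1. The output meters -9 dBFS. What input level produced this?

Before make-up, the level was -9 − 7 = -16 dBFS.
Post-compression overshoot = -16 − (-18) = 2 dB.
Input overshoot = R × output overshoot = 16 dB → input = -18 + 16 = -2 dBFS.

-2 dBFS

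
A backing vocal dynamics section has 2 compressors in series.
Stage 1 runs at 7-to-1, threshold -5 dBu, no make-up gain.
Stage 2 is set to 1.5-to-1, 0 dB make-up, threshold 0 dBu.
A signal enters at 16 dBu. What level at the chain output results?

-2 dBu

Stage 1: 16 dBu is 21 dB over -5 dBu; at 7:1 that becomes 3 dB over, giving -2 dBu.
Stage 2: -2 dBu ≤ 0 dBu, so stage 2 doesn't engage; output -2 dBu.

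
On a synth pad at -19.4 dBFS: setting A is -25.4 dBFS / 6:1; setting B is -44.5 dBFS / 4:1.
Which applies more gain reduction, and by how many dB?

B, by 13.825 dB

A: 6 dB over, compressed to 1 dB over, so 5 dB of GR.
B: 25.1 dB over, compressed to 6.275 dB over, so 18.825 dB of GR.
B applies 13.825 dB more gain reduction.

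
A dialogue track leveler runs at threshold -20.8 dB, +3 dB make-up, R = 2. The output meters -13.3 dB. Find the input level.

-11.8 dB

Remove make-up: -13.3 − 3 = -16.3 dB.
That's 4.5 dB above the -20.8 dB threshold.
Input overshoot = R × output overshoot = 9 dB → input = -20.8 + 9 = -11.8 dB.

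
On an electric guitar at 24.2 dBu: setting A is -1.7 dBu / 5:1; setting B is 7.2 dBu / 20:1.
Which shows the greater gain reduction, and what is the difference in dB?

A, by 4.57 dB

A: 25.9 dB over, compressed to 5.18 dB over, so 20.72 dB of GR.
B: 17 dB over, compressed to 0.85 dB over, so 16.15 dB of GR.
A applies 4.57 dB more gain reduction.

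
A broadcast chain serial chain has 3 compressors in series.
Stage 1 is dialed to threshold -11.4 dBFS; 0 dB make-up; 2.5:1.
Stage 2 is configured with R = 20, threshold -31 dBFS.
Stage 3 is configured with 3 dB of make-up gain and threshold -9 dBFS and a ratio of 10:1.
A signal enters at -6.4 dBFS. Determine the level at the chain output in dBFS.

Stage 1: overshoot 5 dB → 5/2.5 = 2 dB → -9.4 dBFS.
Stage 2: 21.6 dB above -31 dBFS, reduced 20:1 to 1.08 dB above → -29.92 dBFS.
Stage 3: below threshold (-29.92 ≤ -9); passes unchanged; make-up brings it to -26.92 dBFS.

-26.92 dBFS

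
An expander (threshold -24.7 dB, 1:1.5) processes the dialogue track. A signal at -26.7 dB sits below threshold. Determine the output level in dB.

-27.7 dB

The input is 2 dB below the -24.7 dB threshold.
A 1:1.5 expander multiplies undershoot by 1.5: 2 × 1.5 = 3 dB below threshold.
Output = -24.7 − 3 = -27.7 dB.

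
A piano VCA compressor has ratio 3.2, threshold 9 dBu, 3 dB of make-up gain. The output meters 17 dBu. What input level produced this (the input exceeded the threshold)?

Stripping the +3 dB make-up gives 14 dBu at the gain stage.
Post-compression overshoot = 14 − 9 = 5 dB.
Input overshoot = R × output overshoot = 16 dB → input = 9 + 16 = 25 dBu.

25 dBu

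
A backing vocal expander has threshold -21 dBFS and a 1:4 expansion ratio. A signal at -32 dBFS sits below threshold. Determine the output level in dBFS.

-65 dBFS

Below threshold, a 1:4 expander applies gain = (4−1)×(T − x) of attenuation.
(4−1) × 11 = 33 dB, so output = -32 − 33 = -65 dBFS.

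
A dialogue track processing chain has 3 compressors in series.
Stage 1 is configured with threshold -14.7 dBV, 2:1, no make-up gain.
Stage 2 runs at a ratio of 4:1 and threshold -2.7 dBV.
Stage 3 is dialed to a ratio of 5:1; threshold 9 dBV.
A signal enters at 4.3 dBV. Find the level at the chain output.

-5.2 dBV

Stage 1: overshoot 19 dB → 19/2 = 9.5 dB → -5.2 dBV.
Stage 2: -5.2 dBV ≤ -2.7 dBV, so stage 2 doesn't engage; output -5.2 dBV.
Stage 3: -5.2 dBV ≤ 9 dBV, so stage 3 doesn't engage; output -5.2 dBV.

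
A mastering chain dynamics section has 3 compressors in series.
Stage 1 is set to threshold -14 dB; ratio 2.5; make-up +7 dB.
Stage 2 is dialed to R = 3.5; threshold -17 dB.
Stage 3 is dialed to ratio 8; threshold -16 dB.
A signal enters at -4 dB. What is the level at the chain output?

Stage 1: overshoot 10 dB → 10/2.5 = 4 dB → -10 dB; +7 dB make-up → -3 dB.
Stage 2: overshoot 14 dB → 14/3.5 = 4 dB → -13 dB.
Stage 3: 3 dB above -16 dB, reduced 8:1 to 0.375 dB above → -15.625 dB.

-15.625 dB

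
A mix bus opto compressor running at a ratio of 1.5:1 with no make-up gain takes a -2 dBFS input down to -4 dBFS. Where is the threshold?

Let T be the threshold. Output overshoot = (input overshoot)/R, so -4 − T = (-2 − T)/1.5.
1.5·(-4 − T) = -2 − T → 0.5·T = -6 − (-2) = -4.
T = -4/0.5 = -8 dBFS.

-8 dBFS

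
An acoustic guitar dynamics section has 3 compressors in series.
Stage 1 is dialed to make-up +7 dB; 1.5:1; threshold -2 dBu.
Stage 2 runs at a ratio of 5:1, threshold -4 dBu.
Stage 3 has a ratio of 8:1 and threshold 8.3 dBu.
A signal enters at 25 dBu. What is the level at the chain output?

1.4 dBu

Stage 1: 25 dBu is 27 dB over -2 dBu; at 1.5:1 that becomes 18 dB over, giving 16 dBu; +7 dB make-up → 23 dBu.
Stage 2: overshoot 27 dB → 27/5 = 5.4 dB → 1.4 dBu.
Stage 3: 1.4 dBu ≤ 8.3 dBu, so stage 3 doesn't engage; output 1.4 dBu.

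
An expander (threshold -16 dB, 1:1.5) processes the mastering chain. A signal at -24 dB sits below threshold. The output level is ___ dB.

The input is 8 dB below the -16 dB threshold.
A 1:1.5 expander multiplies undershoot by 1.5: 8 × 1.5 = 12 dB below threshold.
Output = -16 − 12 = -28 dB.

-28 dB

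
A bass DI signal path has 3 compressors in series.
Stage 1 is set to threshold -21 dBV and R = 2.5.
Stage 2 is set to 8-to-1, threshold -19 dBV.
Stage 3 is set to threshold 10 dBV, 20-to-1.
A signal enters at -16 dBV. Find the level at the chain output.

-19 dBV

Stage 1: 5 dB above -21 dBV, reduced 2.5:1 to 2 dB above → -19 dBV.
Stage 2: below threshold (-19 ≤ -19); passes unchanged; output -19 dBV.
Stage 3: -19 dBV ≤ 10 dBV, so stage 3 doesn't engage; output -19 dBV.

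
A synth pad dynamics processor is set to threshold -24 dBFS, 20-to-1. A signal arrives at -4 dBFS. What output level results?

-23 dBFS

-4 dBFS sits 20 dB over threshold.
20:1 compression reduces that to 20/20 = 1 dB over.
That puts the output at -23 dBFS.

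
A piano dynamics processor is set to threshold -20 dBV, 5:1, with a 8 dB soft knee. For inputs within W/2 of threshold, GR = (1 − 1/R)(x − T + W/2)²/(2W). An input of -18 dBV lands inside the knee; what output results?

-19.8 dBV

x − T + W/2 = -18 − (-20) + 4 = 6.
GR = (1 − 1/5) × 6² / 16 = 0.8 × 36 / 16 = 1.8 dB.
Output = -18 − 1.8 = -19.8 dBV.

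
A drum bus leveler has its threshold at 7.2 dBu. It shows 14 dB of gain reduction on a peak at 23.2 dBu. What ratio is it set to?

8:1

Input overshoot = 23.2 − 7.2 = 16 dB.
Output overshoot = 16 − 14 = 2 dB.
Ratio = input overshoot / output overshoot = 16 / 2 = 8.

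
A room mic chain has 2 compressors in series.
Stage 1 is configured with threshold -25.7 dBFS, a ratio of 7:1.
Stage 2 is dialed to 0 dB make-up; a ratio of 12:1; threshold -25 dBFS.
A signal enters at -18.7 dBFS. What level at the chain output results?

Stage 1: overshoot 7 dB → 7/7 = 1 dB → -24.7 dBFS.
Stage 2: -24.7 dBFS is 0.3 dB over -25 dBFS; at 12:1 that becomes 0.025 dB over, giving -24.975 dBFS.

-24.975 dBFS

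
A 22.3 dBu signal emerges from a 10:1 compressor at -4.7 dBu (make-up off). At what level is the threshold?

-7.7 dBu

Gain reduction = 22.3 − (-4.7) = 27 dB; output overshoot = GR / (R − 1) = 27 / 9 = 3 dB.
Threshold = output − output overshoot = -4.7 − 3 = -7.7 dBu.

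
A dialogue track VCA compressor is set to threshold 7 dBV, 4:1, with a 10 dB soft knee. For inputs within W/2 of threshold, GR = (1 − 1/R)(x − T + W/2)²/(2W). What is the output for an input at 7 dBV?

x − T + W/2 = 7 − 7 + 5 = 5.
GR = (1 − 1/4) × 5² / 20 = 0.75 × 25 / 20 = 0.9375 dB.
Output = 7 − 0.9375 = 6.0625 dBV.

6.0625 dBV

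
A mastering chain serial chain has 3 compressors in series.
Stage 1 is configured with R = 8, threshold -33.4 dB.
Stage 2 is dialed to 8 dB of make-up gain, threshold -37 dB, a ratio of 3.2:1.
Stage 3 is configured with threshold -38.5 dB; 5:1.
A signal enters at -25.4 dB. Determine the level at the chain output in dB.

Stage 1: overshoot 8 dB → 8/8 = 1 dB → -32.4 dB.
Stage 2: overshoot 4.6 dB → 4.6/3.2 = 1.4375 dB → -35.5625 dB; +8 dB make-up → -27.5625 dB.
Stage 3: 10.9375 dB above -38.5 dB, reduced 5:1 to 2.1875 dB above → -36.3125 dB.

-36.3125 dB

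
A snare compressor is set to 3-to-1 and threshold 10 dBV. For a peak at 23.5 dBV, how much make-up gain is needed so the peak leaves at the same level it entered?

Overshoot 13.5 dB → 13.5/3 = 4.5 dB after compression, so the compressed level is 10 + 4.5 = 14.5 dBV.
Make-up = target − compressed = 23.5 − 14.5 = 9 dB.

9 dB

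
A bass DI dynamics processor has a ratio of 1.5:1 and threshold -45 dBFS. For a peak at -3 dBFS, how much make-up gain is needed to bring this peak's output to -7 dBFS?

Without make-up, output = threshold + overshoot/1.5 = -45 + 28 = -17 dBFS.
Gap to target: 10 dB.

10 dB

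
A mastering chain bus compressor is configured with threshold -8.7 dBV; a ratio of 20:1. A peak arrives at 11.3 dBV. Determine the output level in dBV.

11.3 dBV sits 20 dB over threshold.
The 20 dB excess becomes 1 dB after 20:1 reduction.
That puts the output at -7.7 dBV.

-7.7 dBV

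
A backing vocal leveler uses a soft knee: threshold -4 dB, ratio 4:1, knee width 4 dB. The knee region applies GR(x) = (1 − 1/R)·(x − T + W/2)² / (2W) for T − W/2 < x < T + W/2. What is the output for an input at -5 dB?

-5.09375 dB

x − T + W/2 = -5 − (-4) + 2 = 1.
GR = (1 − 1/4) × 1² / 8 = 0.75 × 1 / 8 = 0.09375 dB.
Output = -5 − 0.09375 = -5.09375 dB.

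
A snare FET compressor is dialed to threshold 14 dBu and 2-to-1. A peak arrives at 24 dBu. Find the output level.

19 dBu

The input is 10 dB above the 14 dBu threshold.
At 2:1 the overshoot is divided by 2, leaving 5 dB above threshold.
That puts the output at 19 dBu.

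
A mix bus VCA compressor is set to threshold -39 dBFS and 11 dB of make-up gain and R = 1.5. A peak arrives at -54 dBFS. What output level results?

-43 dBFS

-54 dBFS is 15 dB below the -39 dBFS threshold, so no gain reduction is applied.
Make-up gain adds 11 dB: -54 + 11 = -43 dBFS.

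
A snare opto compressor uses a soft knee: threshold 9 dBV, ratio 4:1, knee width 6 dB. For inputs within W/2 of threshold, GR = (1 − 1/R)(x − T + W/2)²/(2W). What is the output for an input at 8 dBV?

x − T + W/2 = 8 − 9 + 3 = 2.
GR = (1 − 1/4) × 2² / 12 = 0.75 × 4 / 12 = 0.25 dB.
Output = 8 − 0.25 = 7.75 dBV.

7.75 dBV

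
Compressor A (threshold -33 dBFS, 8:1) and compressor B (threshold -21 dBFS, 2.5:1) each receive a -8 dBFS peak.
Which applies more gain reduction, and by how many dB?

A: GR = 25 − 25/8 = 21.875 dB.
B: GR = 13 − 13/2.5 = 7.8 dB.
A reduces 14.075 dB more.

A, by 14.075 dB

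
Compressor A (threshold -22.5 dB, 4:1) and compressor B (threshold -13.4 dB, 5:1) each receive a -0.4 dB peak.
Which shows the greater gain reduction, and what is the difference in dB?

A, by 6.175 dB

A: GR = 22.1 − 22.1/4 = 16.575 dB.
B: GR = 13 − 13/5 = 10.4 dB.
Difference: 6.175 dB in favour of A.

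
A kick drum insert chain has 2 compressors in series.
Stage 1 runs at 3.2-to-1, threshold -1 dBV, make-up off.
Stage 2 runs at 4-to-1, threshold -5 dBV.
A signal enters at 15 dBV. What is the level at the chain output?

-2.75 dBV

Stage 1: overshoot 16 dB → 16/3.2 = 5 dB → 4 dBV.
Stage 2: overshoot 9 dB → 9/4 = 2.25 dB → -2.75 dBV.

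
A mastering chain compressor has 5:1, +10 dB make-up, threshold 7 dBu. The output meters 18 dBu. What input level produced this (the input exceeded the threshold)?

12 dBu

Before make-up, the level was 18 − 10 = 8 dBu.
Post-compression overshoot = 8 − 7 = 1 dB.
Input overshoot = R × output overshoot = 5 dB → input = 7 + 5 = 12 dBu.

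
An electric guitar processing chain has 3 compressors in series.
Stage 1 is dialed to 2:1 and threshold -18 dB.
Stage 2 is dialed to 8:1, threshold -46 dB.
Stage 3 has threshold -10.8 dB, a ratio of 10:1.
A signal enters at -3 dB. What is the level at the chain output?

-41.5625 dB

Stage 1: 15 dB above -18 dB, reduced 2:1 to 7.5 dB above → -10.5 dB.
Stage 2: 35.5 dB above -46 dB, reduced 8:1 to 4.4375 dB above → -41.5625 dB.
Stage 3: -41.5625 dB ≤ -10.8 dB, so stage 3 doesn't engage; output -41.5625 dB.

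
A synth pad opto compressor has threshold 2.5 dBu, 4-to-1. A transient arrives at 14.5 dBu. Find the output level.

Overshoot: 14.5 − 2.5 = 12 dB.
The 12 dB excess becomes 3 dB after 4:1 reduction.
So the level is 2.5 + 3 = 5.5 dBu.

5.5 dBu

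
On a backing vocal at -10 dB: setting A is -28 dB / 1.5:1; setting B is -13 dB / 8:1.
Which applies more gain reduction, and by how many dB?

A: GR = 18 − 18/1.5 = 6 dB.
B: GR = 3 − 3/8 = 2.625 dB.
A applies 3.375 dB more gain reduction.

A, by 3.375 dB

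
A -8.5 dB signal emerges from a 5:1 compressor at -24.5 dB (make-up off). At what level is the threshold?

-28.5 dB

Input is 20 dB above T (since output overshoot × R = input overshoot: (-24.5 − T)·5 = -8.5 − T gives T = -28.5 dB).
Check: -28.5 + (-8.5 − (-28.5))/5 = -28.5 + 4 = -24.5 dB. ✓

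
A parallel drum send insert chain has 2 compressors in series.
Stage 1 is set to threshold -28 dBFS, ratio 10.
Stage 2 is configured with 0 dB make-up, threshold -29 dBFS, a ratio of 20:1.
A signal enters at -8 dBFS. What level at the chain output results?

-28.85 dBFS

Stage 1: -8 dBFS is 20 dB over -28 dBFS; at 10:1 that becomes 2 dB over, giving -26 dBFS.
Stage 2: 3 dB above -29 dBFS, reduced 20:1 to 0.15 dB above → -28.85 dBFS.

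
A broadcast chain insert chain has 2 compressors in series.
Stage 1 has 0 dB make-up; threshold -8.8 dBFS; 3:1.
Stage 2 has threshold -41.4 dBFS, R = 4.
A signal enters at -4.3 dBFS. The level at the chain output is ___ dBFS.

-32.875 dBFS

Stage 1: 4.5 dB above -8.8 dBFS, reduced 3:1 to 1.5 dB above → -7.3 dBFS.
Stage 2: 34.1 dB above -41.4 dBFS, reduced 4:1 to 8.525 dB above → -32.875 dBFS.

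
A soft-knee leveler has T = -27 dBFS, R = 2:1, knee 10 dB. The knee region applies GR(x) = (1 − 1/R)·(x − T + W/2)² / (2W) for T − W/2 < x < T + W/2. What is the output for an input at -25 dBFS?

x − T + W/2 = -25 − (-27) + 5 = 7.
GR = (1 − 1/2) × 7² / 20 = 0.5 × 49 / 20 = 1.225 dB.
Output = -25 − 1.225 = -26.225 dBFS.

-26.225 dBFS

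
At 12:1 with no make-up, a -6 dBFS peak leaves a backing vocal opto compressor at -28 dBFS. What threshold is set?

-30 dBFS

Gain reduction = -6 − (-28) = 22 dB; output overshoot = GR / (R − 1) = 22 / 11 = 2 dB.
Threshold = output − output overshoot = -28 − 2 = -30 dBFS.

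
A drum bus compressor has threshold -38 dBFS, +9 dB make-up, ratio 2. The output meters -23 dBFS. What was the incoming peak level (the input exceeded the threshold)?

Before make-up, the level was -23 − 9 = -32 dBFS.
The compressed level sits -32 − (-38) = 6 dB over threshold.
Before 2:1 compression the overshoot was 6 × 2 = 12 dB, so input = -38 + 12 = -26 dBFS.

-26 dBFS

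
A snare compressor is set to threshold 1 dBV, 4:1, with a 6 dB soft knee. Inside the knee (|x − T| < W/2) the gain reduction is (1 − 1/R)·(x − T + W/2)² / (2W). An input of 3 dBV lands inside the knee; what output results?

1.4375 dBV

x − T + W/2 = 3 − 1 + 3 = 5.
GR = (1 − 1/4) × 5² / 12 = 0.75 × 25 / 12 = 1.5625 dB.
Output = 3 − 1.5625 = 1.4375 dBV.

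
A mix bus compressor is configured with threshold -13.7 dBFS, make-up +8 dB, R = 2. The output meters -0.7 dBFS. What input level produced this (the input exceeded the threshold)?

Remove make-up: -0.7 − 8 = -8.7 dBFS.
Post-compression overshoot = -8.7 − (-13.7) = 5 dB.
Undo the ratio: input overshoot = 5 × 2 = 10 dB, giving input = -3.7 dBFS.

-3.7 dBFS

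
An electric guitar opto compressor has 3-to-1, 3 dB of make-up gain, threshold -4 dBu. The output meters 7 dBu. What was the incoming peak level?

Remove make-up: 7 − 3 = 4 dBu.
The compressed level sits 4 − (-4) = 8 dB over threshold.
Before 3:1 compression the overshoot was 8 × 3 = 24 dB, so input = -4 + 24 = 20 dBu.

20 dBu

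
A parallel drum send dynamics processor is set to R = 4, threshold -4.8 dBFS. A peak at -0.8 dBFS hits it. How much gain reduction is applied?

3 dB

The signal is 4 dB above threshold.
At 4:1, output sits 4/4 = 1 dB above threshold.
So the signal is attenuated by 4 − 1 = 3 dB.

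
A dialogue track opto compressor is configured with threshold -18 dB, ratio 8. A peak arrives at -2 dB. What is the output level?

-16 dB

-2 dB sits 16 dB over threshold.
8:1 compression reduces that to 16/8 = 2 dB over.
So the level is -18 + 2 = -16 dB.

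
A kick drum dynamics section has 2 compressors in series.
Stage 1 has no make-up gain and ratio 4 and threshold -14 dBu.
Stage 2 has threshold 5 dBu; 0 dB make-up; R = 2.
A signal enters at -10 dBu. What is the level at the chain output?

-13 dBu

Stage 1: overshoot 4 dB → 4/4 = 1 dB → -13 dBu.
Stage 2: -13 dBu is at or below the 5 dBu threshold — no compression; output -13 dBu.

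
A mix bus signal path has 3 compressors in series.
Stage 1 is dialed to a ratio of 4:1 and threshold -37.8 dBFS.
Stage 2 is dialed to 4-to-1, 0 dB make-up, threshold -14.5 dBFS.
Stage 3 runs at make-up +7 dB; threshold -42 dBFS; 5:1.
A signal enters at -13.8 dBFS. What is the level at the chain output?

Stage 1: 24 dB above -37.8 dBFS, reduced 4:1 to 6 dB above → -31.8 dBFS.
Stage 2: below threshold (-31.8 ≤ -14.5); passes unchanged; output -31.8 dBFS.
Stage 3: overshoot 10.2 dB → 10.2/5 = 2.04 dB → -39.96 dBFS; +7 dB make-up → -32.96 dBFS.

-32.96 dBFS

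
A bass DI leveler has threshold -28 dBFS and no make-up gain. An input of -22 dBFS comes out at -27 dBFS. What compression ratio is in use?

Input overshoot = -22 − (-28) = 6 dB; output overshoot = -27 − (-28) = 1 dB.
Ratio = 6 / 1 = 6.

6:1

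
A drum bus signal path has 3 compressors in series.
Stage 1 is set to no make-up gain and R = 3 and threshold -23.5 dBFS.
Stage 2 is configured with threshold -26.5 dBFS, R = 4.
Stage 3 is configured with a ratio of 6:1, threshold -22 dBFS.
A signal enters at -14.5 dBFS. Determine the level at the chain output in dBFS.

Stage 1: -14.5 dBFS is 9 dB over -23.5 dBFS; at 3:1 that becomes 3 dB over, giving -20.5 dBFS.
Stage 2: 6 dB above -26.5 dBFS, reduced 4:1 to 1.5 dB above → -25 dBFS.
Stage 3: -25 dBFS is at or below the -22 dBFS threshold — no compression; output -25 dBFS.

-25 dBFS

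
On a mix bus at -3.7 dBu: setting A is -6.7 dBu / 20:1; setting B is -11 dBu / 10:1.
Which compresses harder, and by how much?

B, by 3.72 dB

A: 3 dB over, compressed to 0.15 dB over, so 2.85 dB of GR.
B: 7.3 dB over, compressed to 0.73 dB over, so 6.57 dB of GR.
Difference: 3.72 dB in favour of B.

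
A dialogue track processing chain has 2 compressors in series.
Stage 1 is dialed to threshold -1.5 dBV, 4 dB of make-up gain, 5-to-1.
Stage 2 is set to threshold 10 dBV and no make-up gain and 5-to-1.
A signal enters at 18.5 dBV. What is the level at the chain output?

6.5 dBV

Stage 1: 18.5 dBV is 20 dB over -1.5 dBV; at 5:1 that becomes 4 dB over, giving 2.5 dBV; +4 dB make-up → 6.5 dBV.
Stage 2: 6.5 dBV is at or below the 10 dBV threshold — no compression; output 6.5 dBV.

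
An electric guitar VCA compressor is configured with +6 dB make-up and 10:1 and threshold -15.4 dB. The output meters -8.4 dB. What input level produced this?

Stripping the +6 dB make-up gives -14.4 dB at the gain stage.
The compressed level sits -14.4 − (-15.4) = 1 dB over threshold.
Undo the ratio: input overshoot = 1 × 10 = 10 dB, giving input = -5.4 dB.

-5.4 dB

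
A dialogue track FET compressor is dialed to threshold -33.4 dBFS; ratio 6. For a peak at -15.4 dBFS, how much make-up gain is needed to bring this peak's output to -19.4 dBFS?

11 dB

Overshoot 18 dB → 18/6 = 3 dB after compression, so the compressed level is -33.4 + 3 = -30.4 dBFS.
Make-up = target − compressed = -19.4 − (-30.4) = 11 dB.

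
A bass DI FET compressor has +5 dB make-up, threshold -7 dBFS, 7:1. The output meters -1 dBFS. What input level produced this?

Before make-up, the level was -1 − 5 = -6 dBFS.
The compressed level sits -6 − (-7) = 1 dB over threshold.
Before 7:1 compression the overshoot was 1 × 7 = 7 dB, so input = -7 + 7 = 0 dBFS.

0 dBFS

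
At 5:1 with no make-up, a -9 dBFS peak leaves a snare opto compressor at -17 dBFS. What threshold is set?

-19 dBFS

Let T be the threshold. Output overshoot = (input overshoot)/R, so -17 − T = (-9 − T)/5.
5·(-17 − T) = -9 − T → 4·T = -85 − (-9) = -76.
T = -76/4 = -19 dBFS.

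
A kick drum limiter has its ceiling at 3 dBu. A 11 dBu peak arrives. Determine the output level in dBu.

3 dBu

At ∞:1, everything above 3 dBu is held at the ceiling.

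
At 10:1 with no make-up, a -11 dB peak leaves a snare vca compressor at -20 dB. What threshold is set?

Gain reduction = -11 − (-20) = 9 dB; output overshoot = GR / (R − 1) = 9 / 9 = 1 dB.
Threshold = output − output overshoot = -20 − 1 = -21 dB.

-21 dB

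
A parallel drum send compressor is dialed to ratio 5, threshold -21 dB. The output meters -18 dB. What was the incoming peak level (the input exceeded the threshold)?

The compressed level sits -18 − (-21) = 3 dB over threshold.
Input overshoot = R × output overshoot = 15 dB → input = -21 + 15 = -6 dB.

-6 dB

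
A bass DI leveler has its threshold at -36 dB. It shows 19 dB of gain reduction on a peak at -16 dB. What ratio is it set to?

Input overshoot = -16 − (-36) = 20 dB.
Output overshoot = 20 − 19 = 1 dB.
Ratio = input overshoot / output overshoot = 20 / 1 = 20.

20:1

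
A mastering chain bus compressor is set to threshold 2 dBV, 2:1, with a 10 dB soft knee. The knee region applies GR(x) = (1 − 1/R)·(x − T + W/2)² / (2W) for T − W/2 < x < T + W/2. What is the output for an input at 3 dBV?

x − T + W/2 = 3 − 2 + 5 = 6.
GR = (1 − 1/2) × 6² / 20 = 0.5 × 36 / 20 = 0.9 dB.
Output = 3 − 0.9 = 2.1 dBV.

2.1 dBV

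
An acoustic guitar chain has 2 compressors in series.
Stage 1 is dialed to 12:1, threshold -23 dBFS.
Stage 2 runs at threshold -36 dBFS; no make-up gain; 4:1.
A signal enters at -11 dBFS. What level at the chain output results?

-32.5 dBFS

Stage 1: 12 dB above -23 dBFS, reduced 12:1 to 1 dB above → -22 dBFS.
Stage 2: -22 dBFS is 14 dB over -36 dBFS; at 4:1 that becomes 3.5 dB over, giving -32.5 dBFS.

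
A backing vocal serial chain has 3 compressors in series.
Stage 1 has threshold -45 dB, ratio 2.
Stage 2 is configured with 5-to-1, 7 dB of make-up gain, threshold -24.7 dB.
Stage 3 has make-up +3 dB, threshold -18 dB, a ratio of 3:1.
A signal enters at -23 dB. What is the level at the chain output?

-24 dB

Stage 1: 22 dB above -45 dB, reduced 2:1 to 11 dB above → -34 dB.
Stage 2: below threshold (-34 ≤ -24.7); passes unchanged; make-up brings it to -27 dB.
Stage 3: -27 dB ≤ -18 dB, so stage 3 doesn't engage; make-up brings it to -24 dB.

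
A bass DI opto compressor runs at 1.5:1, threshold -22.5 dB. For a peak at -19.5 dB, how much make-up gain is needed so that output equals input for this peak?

The peak compresses to -22.5 + 3/1.5 = -20.5 dB.
To reach -19.5 dB requires -19.5 − (-20.5) = 1 dB of make-up.

1 dB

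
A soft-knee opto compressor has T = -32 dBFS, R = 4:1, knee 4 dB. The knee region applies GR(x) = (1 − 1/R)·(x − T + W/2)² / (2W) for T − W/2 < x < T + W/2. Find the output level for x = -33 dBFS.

x − T + W/2 = -33 − (-32) + 2 = 1.
GR = (1 − 1/4) × 1² / 8 = 0.75 × 1 / 8 = 0.09375 dB.
Output = -33 − 0.09375 = -33.09375 dBFS.

-33.09375 dBFS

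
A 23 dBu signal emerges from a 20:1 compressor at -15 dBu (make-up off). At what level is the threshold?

Let T be the threshold. Output overshoot = (input overshoot)/R, so -15 − T = (23 − T)/20.
20·(-15 − T) = 23 − T → 19·T = -300 − 23 = -323.
T = -323/19 = -17 dBu.

-17 dBu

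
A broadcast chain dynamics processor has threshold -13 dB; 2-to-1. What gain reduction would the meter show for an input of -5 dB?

4 dB

Overshoot = -5 − (-13) = 8 dB.
A 2:1 ratio leaves 4 dB of that excess.
So the signal is attenuated by 8 − 4 = 4 dB.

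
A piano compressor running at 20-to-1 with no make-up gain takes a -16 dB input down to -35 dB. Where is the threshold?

-36 dB

Input is 20 dB above T (since output overshoot × R = input overshoot: (-35 − T)·20 = -16 − T gives T = -36 dB).
Check: -36 + (-16 − (-36))/20 = -36 + 1 = -35 dB. ✓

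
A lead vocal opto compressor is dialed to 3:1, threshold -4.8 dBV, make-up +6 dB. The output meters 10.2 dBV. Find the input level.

22.2 dBV

Remove make-up: 10.2 − 6 = 4.2 dBV.
The compressed level sits 4.2 − (-4.8) = 9 dB over threshold.
Before 3:1 compression the overshoot was 9 × 3 = 27 dB, so input = -4.8 + 27 = 22.2 dBV.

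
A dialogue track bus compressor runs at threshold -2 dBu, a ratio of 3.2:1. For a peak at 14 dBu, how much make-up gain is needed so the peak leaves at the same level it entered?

Overshoot 16 dB → 16/3.2 = 5 dB after compression, so the compressed level is -2 + 5 = 3 dBu.
Make-up = target − compressed = 14 − 3 = 11 dB.

11 dB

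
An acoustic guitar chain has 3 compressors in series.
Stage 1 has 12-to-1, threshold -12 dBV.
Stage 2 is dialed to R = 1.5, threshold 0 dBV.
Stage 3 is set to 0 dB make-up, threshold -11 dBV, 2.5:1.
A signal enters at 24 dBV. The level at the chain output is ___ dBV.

-10.2 dBV

Stage 1: 36 dB above -12 dBV, reduced 12:1 to 3 dB above → -9 dBV.
Stage 2: below threshold (-9 ≤ 0); passes unchanged; output -9 dBV.
Stage 3: overshoot 2 dB → 2/2.5 = 0.8 dB → -10.2 dBV.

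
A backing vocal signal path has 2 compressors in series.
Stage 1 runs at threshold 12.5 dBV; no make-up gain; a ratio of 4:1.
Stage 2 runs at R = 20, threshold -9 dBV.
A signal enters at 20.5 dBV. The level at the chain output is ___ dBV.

-7.825 dBV

Stage 1: 8 dB above 12.5 dBV, reduced 4:1 to 2 dB above → 14.5 dBV.
Stage 2: overshoot 23.5 dB → 23.5/20 = 1.175 dB → -7.825 dBV.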